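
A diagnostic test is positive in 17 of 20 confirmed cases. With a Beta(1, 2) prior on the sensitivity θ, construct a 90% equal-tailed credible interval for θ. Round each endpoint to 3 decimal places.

Posterior: Beta(1+17, 2+3) = Beta(18, 5).
Equal-tailed 90% interval: the 0.05 and 0.95 quantiles of Beta(18, 5).
Posterior mean ≈ 0.783, SD ≈ 0.084; a Normal approximation gives roughly [0.644, 0.921].
Exact: F⁻¹(0.05) = 0.631; F⁻¹(0.95) = 0.906.

[0.631, 0.906]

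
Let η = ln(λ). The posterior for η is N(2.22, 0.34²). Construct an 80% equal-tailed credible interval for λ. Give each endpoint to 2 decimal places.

[5.96, 14.24]

On the log scale the 80% interval is 2.22 ± 1.282 × 0.34 = [1.7843, 2.6557].
Exponentiate: [e^1.7843, e^2.6557] = [5.96, 14.24].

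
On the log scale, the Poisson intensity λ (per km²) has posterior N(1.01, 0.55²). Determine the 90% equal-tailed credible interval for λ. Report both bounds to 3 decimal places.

On the log scale the 90% interval is 1.01 ± 1.645 × 0.55 = [0.1053, 1.9147].
Exponentiate: [e^0.1053, e^1.9147] = [1.111, 6.785].

[1.111, 6.785]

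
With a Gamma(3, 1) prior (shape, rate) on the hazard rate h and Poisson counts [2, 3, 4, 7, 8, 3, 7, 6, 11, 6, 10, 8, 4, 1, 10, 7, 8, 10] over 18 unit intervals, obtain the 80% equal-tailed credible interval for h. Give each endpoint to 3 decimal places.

[5.490, 6.954]

Posterior: Gamma(3+115, 1+18) = Gamma(118, 19) (shape, rate).
Equal-tailed 80% interval: Gamma(118, 19) quantiles at 0.1 and 0.9.
Posterior mean ≈ 6.211, SD ≈ 0.572; a Normal approximation gives roughly [5.478, 6.943].
Exact: lower = 5.490; upper = 6.954.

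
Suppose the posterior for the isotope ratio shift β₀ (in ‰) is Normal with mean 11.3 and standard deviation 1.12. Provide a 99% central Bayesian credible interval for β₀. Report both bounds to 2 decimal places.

The posterior is symmetric, so the 99% equal-tailed interval is β₀ = 11.3 ± z·1.12 with z = 2.576.
Half-width: 2.576 × 1.12 = 2.88.
11.3 − 2.88 = 8.42; 11.3 + 2.88 = 14.18.

[8.42, 14.18]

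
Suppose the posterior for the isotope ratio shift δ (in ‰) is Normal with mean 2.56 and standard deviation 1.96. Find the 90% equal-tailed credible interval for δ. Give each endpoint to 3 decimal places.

[-0.664, 5.784]

The posterior is symmetric, so the 90% equal-tailed interval is δ = 2.56 ± z·1.96 with z = 1.645.
Half-width: 1.645 × 1.96 = 3.224.
2.56 − 3.224 = -0.664; 2.56 + 3.224 = 5.784.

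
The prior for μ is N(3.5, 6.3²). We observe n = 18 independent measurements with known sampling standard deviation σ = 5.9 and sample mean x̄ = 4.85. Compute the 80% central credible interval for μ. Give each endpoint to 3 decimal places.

Posterior precision = 1/6.3² + 18/5.9² = 0.0252 + 0.5171 = 0.5423, so posterior SD = 1.3580.
Posterior mean = (3.5/6.3² + 18·4.85/5.9²) / 0.5423 = 4.7873.
Interval: 4.7873 ± 1.282 × 1.3580 → [3.047, 6.528].

[3.047, 6.528]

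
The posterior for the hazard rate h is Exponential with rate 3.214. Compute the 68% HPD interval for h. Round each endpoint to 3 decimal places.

The exponential density is strictly decreasing on [0, ∞), so the HPD interval is anchored at 0: [0, q] with P(h ≤ q) = 0.68.
q = −ln(1 − 0.68) / 3.214 = 1.1394 / 3.214 = 0.355.

[0.000, 0.355]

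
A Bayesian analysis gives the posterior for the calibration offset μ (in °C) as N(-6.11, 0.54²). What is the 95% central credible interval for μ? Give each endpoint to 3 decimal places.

[-7.168, -5.052]

The posterior is symmetric, so the 95% equal-tailed interval is μ = -6.11 ± z·0.54 with z = 1.960.
Half-width: 1.960 × 0.54 = 1.058.
-6.11 − 1.058 = -7.168; -6.11 + 1.058 = -5.052.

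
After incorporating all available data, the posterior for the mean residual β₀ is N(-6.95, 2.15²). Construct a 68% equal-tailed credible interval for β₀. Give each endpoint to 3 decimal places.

[-9.088, -4.812]

The posterior is symmetric, so the 68% equal-tailed interval is β₀ = -6.95 ± z·2.15 with z = 0.994.
Half-width: 0.994 × 2.15 = 2.138.
-6.95 − 2.138 = -9.088; -6.95 + 2.138 = -4.812.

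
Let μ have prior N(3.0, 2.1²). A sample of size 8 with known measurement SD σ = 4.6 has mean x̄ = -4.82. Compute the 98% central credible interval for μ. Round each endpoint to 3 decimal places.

Posterior precision = 1/2.1² + 8/4.6² = 0.2268 + 0.3781 = 0.6048, so posterior SD = 1.2858.
Posterior mean = (3.0/2.1² + 8·-4.82/4.6²) / 0.6048 = -1.8882.
Interval: -1.8882 ± 2.326 × 1.2858 → [-4.879, 1.103].

[-4.879, 1.103]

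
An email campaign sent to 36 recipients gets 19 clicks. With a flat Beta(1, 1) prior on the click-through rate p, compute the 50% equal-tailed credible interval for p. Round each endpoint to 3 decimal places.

[0.472, 0.581]

Posterior: Beta(1+19, 1+17) = Beta(20, 18).
Equal-tailed 50% interval: the 0.25 and 0.75 quantiles of Beta(20, 18).
Posterior mean ≈ 0.526, SD ≈ 0.080; a Normal approximation gives roughly [0.472, 0.580].
Exact: F⁻¹(0.25) = 0.472; F⁻¹(0.75) = 0.581.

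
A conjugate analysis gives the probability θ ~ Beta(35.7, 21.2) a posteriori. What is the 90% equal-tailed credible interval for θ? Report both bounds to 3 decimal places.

[0.520, 0.729]

Posterior: Beta(35.7, 21.2).
Equal-tailed 90% interval: the 0.05 and 0.95 quantiles of Beta(35.7, 21.2).
Posterior mean ≈ 0.627, SD ≈ 0.064; a Normal approximation gives roughly [0.523, 0.732].
Exact: F⁻¹(0.05) = 0.520; F⁻¹(0.95) = 0.729.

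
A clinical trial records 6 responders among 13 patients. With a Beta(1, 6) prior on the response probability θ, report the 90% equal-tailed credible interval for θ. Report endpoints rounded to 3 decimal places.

[0.188, 0.530]

Posterior: Beta(1+6, 6+7) = Beta(7, 13).
Equal-tailed 90% interval: the 0.05 and 0.95 quantiles of Beta(7, 13).
Posterior mean ≈ 0.350, SD ≈ 0.104; a Normal approximation gives roughly [0.179, 0.521].
Exact: F⁻¹(0.05) = 0.188; F⁻¹(0.95) = 0.530.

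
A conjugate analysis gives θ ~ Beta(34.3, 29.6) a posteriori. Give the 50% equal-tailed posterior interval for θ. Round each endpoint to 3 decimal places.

[0.495, 0.579]

Posterior: Beta(34.3, 29.6).
Equal-tailed 50% interval: the 0.25 and 0.75 quantiles of Beta(34.3, 29.6).
Posterior mean ≈ 0.537, SD ≈ 0.062; a Normal approximation gives roughly [0.495, 0.579].
Exact: F⁻¹(0.25) = 0.495; F⁻¹(0.75) = 0.579.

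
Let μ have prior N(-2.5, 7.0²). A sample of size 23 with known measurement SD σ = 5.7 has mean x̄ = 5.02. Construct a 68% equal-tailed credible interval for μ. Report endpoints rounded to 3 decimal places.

Posterior precision = 1/7.0² + 23/5.7² = 0.0204 + 0.7079 = 0.7283, so posterior SD = 1.1718.
Posterior mean = (-2.5/7.0² + 23·5.02/5.7²) / 0.7283 = 4.8093.
Interval: 4.8093 ± 0.994 × 1.1718 → [3.644, 5.975].

[3.644, 5.975]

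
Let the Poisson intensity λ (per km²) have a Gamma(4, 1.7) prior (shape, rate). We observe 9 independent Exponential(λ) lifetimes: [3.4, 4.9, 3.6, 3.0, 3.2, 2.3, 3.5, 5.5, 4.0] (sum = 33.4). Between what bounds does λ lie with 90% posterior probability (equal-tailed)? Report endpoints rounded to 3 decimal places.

Posterior: Gamma(4+9, 1.7+33.4) = Gamma(13, 35.1) (shape, rate).
Equal-tailed 90% interval: Gamma(13, 35.1) quantiles at 0.05 and 0.95.
Posterior mean ≈ 0.370, SD ≈ 0.103; a Normal approximation gives roughly [0.201, 0.539].
Exact: lower = 0.219; upper = 0.554.

[0.219, 0.554]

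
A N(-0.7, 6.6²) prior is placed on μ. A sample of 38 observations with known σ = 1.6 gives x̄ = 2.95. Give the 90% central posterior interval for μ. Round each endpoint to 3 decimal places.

Posterior precision = 1/6.6² + 38/1.6² = 0.0230 + 14.8437 = 14.8667, so posterior SD = 0.2594.
Posterior mean = (-0.7/6.6² + 38·2.95/1.6²) / 14.8667 = 2.9444.
Interval: 2.9444 ± 1.645 × 0.2594 → [2.518, 3.371].

[2.518, 3.371]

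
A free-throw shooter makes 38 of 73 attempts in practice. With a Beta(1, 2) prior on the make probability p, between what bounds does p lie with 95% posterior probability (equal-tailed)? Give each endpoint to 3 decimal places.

[0.402, 0.624]

Posterior: Beta(1+38, 2+35) = Beta(39, 37).
Equal-tailed 95% interval: the 0.025 and 0.975 quantiles of Beta(39, 37).
Posterior mean ≈ 0.513, SD ≈ 0.057; a Normal approximation gives roughly [0.402, 0.625].
Exact: F⁻¹(0.025) = 0.402; F⁻¹(0.975) = 0.624.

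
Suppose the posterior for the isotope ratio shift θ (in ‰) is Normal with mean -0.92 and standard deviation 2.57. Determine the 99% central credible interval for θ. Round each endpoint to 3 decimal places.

The posterior is symmetric, so the 99% equal-tailed interval is θ = -0.92 ± z·2.57 with z = 2.576.
Half-width: 2.576 × 2.57 = 6.620.
-0.92 − 6.620 = -7.540; -0.92 + 6.620 = 5.700.

[-7.540, 5.700]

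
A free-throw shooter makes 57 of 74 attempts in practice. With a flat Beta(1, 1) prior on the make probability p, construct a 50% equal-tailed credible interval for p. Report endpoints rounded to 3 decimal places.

[0.732, 0.797]

Posterior: Beta(1+57, 1+17) = Beta(58, 18).
Equal-tailed 50% interval: the 0.25 and 0.75 quantiles of Beta(58, 18).
Posterior mean ≈ 0.763, SD ≈ 0.048; a Normal approximation gives roughly [0.730, 0.796].
Exact: F⁻¹(0.25) = 0.732; F⁻¹(0.75) = 0.797.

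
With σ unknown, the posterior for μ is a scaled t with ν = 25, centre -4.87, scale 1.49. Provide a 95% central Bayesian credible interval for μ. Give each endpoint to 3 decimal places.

The t_25 distribution is symmetric; the 95% interval is -4.87 ± t·1.49 with t_{0.975,25} = 2.060.
Half-width: 2.060 × 1.49 = 3.069.
-4.87 − 3.069 = -7.939; -4.87 + 3.069 = -1.801.

[-7.939, -1.801]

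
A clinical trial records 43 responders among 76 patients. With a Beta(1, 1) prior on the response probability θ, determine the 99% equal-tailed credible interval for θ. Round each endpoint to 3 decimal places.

[0.419, 0.703]

Posterior: Beta(1+43, 1+33) = Beta(44, 34).
Equal-tailed 99% interval: the 0.005 and 0.995 quantiles of Beta(44, 34).
Posterior mean ≈ 0.564, SD ≈ 0.056; a Normal approximation gives roughly [0.420, 0.708].
Exact: F⁻¹(0.005) = 0.419; F⁻¹(0.995) = 0.703.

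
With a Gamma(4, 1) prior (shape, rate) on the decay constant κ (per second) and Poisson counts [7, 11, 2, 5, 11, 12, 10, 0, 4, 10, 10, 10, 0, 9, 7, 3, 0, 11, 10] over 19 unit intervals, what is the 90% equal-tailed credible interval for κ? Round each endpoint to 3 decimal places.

[5.870, 7.787]

Posterior: Gamma(4+132, 1+19) = Gamma(136, 20) (shape, rate).
Equal-tailed 90% interval: Gamma(136, 20) quantiles at 0.05 and 0.95.
Posterior mean ≈ 6.800, SD ≈ 0.583; a Normal approximation gives roughly [5.841, 7.759].
Exact: lower = 5.870; upper = 7.787.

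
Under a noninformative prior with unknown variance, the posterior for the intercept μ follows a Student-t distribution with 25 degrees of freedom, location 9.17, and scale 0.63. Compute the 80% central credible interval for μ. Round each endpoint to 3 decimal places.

The t_25 distribution is symmetric; the 80% interval is 9.17 ± t·0.63 with t_{0.9,25} = 1.316.
Half-width: 1.316 × 0.63 = 0.829.
9.17 − 0.829 = 8.341; 9.17 + 0.829 = 9.999.

[8.341, 9.999]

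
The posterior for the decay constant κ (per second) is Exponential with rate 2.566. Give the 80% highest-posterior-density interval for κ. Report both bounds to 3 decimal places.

The exponential density is strictly decreasing on [0, ∞), so the HPD interval is anchored at 0: [0, q] with P(κ ≤ q) = 0.80.
q = −ln(1 − 0.80) / 2.566 = 1.6094 / 2.566 = 0.627.

[0.000, 0.627]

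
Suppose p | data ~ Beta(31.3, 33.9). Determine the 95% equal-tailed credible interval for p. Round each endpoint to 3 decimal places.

[0.361, 0.601]

Posterior: Beta(31.3, 33.9).
Equal-tailed 95% interval: the 0.025 and 0.975 quantiles of Beta(31.3, 33.9).
Posterior mean ≈ 0.480, SD ≈ 0.061; a Normal approximation gives roughly [0.360, 0.600].
Exact: F⁻¹(0.025) = 0.361; F⁻¹(0.975) = 0.601.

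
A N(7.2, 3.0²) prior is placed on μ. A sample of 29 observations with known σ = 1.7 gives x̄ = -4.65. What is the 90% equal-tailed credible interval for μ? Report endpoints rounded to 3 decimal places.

Posterior precision = 1/3.0² + 29/1.7² = 0.1111 + 10.0346 = 10.1457, so posterior SD = 0.3139.
Posterior mean = (7.2/3.0² + 29·-4.65/1.7²) / 10.1457 = -4.5202.
Interval: -4.5202 ± 1.645 × 0.3139 → [-5.037, -4.004].

[-5.037, -4.004]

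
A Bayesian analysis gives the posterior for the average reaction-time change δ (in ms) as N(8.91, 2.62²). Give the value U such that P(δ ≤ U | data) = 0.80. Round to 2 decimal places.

Need U with P(δ ≤ U) = 0.80: U = 8.91 + z_{0.2}·2.62.
z = 0.842; U = 8.91 + 0.842 × 2.62 = 11.12.

11.12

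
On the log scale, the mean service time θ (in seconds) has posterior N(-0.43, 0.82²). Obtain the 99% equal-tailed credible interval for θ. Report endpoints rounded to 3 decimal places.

[0.079, 5.377]

On the log scale the 99% interval is -0.43 ± 2.576 × 0.82 = [-2.5422, 1.6822].
Exponentiate: [e^-2.5422, e^1.6822] = [0.079, 5.377].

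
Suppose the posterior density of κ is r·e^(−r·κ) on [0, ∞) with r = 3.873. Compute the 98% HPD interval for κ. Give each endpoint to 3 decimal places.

[0.000, 1.010]

The exponential density is strictly decreasing on [0, ∞), so the HPD interval is anchored at 0: [0, q] with P(κ ≤ q) = 0.98.
q = −ln(1 − 0.98) / 3.873 = 3.9120 / 3.873 = 1.010.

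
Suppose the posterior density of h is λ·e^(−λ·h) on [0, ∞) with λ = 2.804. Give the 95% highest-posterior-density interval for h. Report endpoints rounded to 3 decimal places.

[0.000, 1.068]

The exponential density is strictly decreasing on [0, ∞), so the HPD interval is anchored at 0: [0, q] with P(h ≤ q) = 0.95.
q = −ln(1 − 0.95) / 2.804 = 2.9957 / 2.804 = 1.068.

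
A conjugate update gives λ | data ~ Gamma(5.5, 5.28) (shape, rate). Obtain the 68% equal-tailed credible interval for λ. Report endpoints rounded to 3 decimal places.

Posterior: Gamma(shape 5.5, rate 5.28).
Equal-tailed 68% interval: Gamma(5.5, 5.28) quantiles at 0.16 and 0.84.
Posterior mean ≈ 1.042, SD ≈ 0.444; a Normal approximation gives roughly [0.600, 1.483].
Exact: lower = 0.613; upper = 1.469.

[0.613, 1.469]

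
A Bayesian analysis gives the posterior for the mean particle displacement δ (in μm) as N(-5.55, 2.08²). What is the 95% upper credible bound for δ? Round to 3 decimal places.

-2.129

Need U with P(δ ≤ U) = 0.95: U = -5.55 + z_{0.05}·2.08.
z = 1.645; U = -5.55 + 1.645 × 2.08 = -2.129.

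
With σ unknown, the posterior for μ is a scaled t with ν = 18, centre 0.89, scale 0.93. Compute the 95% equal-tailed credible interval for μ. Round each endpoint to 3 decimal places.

[-1.064, 2.844]

The t_18 distribution is symmetric; the 95% interval is 0.89 ± t·0.93 with t_{0.975,18} = 2.101.
Half-width: 2.101 × 0.93 = 1.954.
0.89 − 1.954 = -1.064; 0.89 + 1.954 = 2.844.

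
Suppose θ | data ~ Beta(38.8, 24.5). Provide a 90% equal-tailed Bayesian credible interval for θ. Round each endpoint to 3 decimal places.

[0.511, 0.711]

Posterior: Beta(38.8, 24.5).
Equal-tailed 90% interval: the 0.05 and 0.95 quantiles of Beta(38.8, 24.5).
Posterior mean ≈ 0.613, SD ≈ 0.061; a Normal approximation gives roughly [0.513, 0.713].
Exact: F⁻¹(0.05) = 0.511; F⁻¹(0.95) = 0.711.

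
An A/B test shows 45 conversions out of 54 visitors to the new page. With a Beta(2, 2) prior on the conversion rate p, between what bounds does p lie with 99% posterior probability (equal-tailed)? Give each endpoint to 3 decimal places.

[0.661, 0.920]

Posterior: Beta(2+45, 2+9) = Beta(47, 11).
Equal-tailed 99% interval: the 0.005 and 0.995 quantiles of Beta(47, 11).
Posterior mean ≈ 0.810, SD ≈ 0.051; a Normal approximation gives roughly [0.679, 0.942].
Exact: F⁻¹(0.005) = 0.661; F⁻¹(0.995) = 0.920.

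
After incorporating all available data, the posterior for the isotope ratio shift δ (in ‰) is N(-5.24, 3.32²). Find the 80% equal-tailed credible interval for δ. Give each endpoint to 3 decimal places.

The posterior is symmetric, so the 80% equal-tailed interval is δ = -5.24 ± z·3.32 with z = 1.282.
Half-width: 1.282 × 3.32 = 4.255.
-5.24 − 4.255 = -9.495; -5.24 + 4.255 = -0.985.

[-9.495, -0.985]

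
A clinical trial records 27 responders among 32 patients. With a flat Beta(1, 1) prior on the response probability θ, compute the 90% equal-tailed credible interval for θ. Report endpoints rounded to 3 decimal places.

Posterior: Beta(1+27, 1+5) = Beta(28, 6).
Equal-tailed 90% interval: the 0.05 and 0.95 quantiles of Beta(28, 6).
Posterior mean ≈ 0.824, SD ≈ 0.064; a Normal approximation gives roughly [0.718, 0.930].
Exact: F⁻¹(0.05) = 0.707; F⁻¹(0.95) = 0.918.

[0.707, 0.918]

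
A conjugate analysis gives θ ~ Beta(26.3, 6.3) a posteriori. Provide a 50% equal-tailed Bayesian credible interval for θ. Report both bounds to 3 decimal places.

[0.764, 0.856]

Posterior: Beta(26.3, 6.3).
Equal-tailed 50% interval: the 0.25 and 0.75 quantiles of Beta(26.3, 6.3).
Posterior mean ≈ 0.807, SD ≈ 0.068; a Normal approximation gives roughly [0.761, 0.853].
Exact: F⁻¹(0.25) = 0.764; F⁻¹(0.75) = 0.856.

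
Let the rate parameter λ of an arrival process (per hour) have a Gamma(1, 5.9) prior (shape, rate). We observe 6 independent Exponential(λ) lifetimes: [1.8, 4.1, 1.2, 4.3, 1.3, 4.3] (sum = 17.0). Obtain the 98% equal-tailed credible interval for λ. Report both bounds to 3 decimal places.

Posterior: Gamma(1+6, 5.9+17.0) = Gamma(7, 22.9) (shape, rate).
Equal-tailed 98% interval: Gamma(7, 22.9) quantiles at 0.01 and 0.99.
Posterior mean ≈ 0.306, SD ≈ 0.116; a Normal approximation gives roughly [0.037, 0.574].
Exact: lower = 0.102; upper = 0.636.

[0.102, 0.636]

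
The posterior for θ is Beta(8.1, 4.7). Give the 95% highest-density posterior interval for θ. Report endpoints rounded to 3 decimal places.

[0.380, 0.875]

The posterior is unimodal and skewed, so the HPD interval has equal density at both endpoints and is the shortest 95% interval.
Solving f(0.380) = f(0.875) with F(0.875) − F(0.380) = 0.95 gives [0.380, 0.875].
For comparison, the equal-tailed interval is [0.364, 0.862]; the HPD is narrower and shifted toward the mode.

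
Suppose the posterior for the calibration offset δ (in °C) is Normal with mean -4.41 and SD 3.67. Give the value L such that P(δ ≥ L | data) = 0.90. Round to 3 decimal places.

Need L with P(δ ≥ L) = 0.90: L = -4.41 − z_{0.1}·3.67.
z = 1.282; L = -4.41 − 1.282 × 3.67 = -9.113.

-9.113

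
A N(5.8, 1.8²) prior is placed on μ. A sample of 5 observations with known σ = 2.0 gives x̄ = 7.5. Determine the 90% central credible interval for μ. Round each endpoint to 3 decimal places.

[5.846, 8.481]

Posterior precision = 1/1.8² + 5/2.0² = 0.3086 + 1.2500 = 1.5586, so posterior SD = 0.8010.
Posterior mean = (5.8/1.8² + 5·7.5/2.0²) / 1.5586 = 7.1634.
Interval: 7.1634 ± 1.645 × 0.8010 → [5.846, 8.481].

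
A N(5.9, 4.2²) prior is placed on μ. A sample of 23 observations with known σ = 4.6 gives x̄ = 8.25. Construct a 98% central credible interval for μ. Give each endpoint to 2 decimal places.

Posterior precision = 1/4.2² + 23/4.6² = 0.0567 + 1.0870 = 1.1436, so posterior SD = 0.9351.
Posterior mean = (5.9/4.2² + 23·8.25/4.6²) / 1.1436 = 8.1335.
Interval: 8.1335 ± 2.326 × 0.9351 → [5.96, 10.31].

[5.96, 10.31]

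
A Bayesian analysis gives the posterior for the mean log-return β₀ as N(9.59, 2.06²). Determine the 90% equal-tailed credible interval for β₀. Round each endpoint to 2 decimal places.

[6.20, 12.98]

The posterior is symmetric, so the 90% equal-tailed interval is β₀ = 9.59 ± z·2.06 with z = 1.645.
Half-width: 1.645 × 2.06 = 3.39.
9.59 − 3.39 = 6.20; 9.59 + 3.39 = 12.98.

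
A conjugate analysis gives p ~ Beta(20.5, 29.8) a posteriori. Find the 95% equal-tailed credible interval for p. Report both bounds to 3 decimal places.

[0.277, 0.545]

Posterior: Beta(20.5, 29.8).
Equal-tailed 95% interval: the 0.025 and 0.975 quantiles of Beta(20.5, 29.8).
Posterior mean ≈ 0.408, SD ≈ 0.069; a Normal approximation gives roughly [0.273, 0.542].
Exact: F⁻¹(0.025) = 0.277; F⁻¹(0.975) = 0.545.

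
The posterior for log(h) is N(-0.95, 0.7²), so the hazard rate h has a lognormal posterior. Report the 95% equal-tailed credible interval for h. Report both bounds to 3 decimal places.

On the log scale the 95% interval is -0.95 ± 1.960 × 0.7 = [-2.3220, 0.4220].
Exponentiate: [e^-2.3220, e^0.4220] = [0.098, 1.525].

[0.098, 1.525]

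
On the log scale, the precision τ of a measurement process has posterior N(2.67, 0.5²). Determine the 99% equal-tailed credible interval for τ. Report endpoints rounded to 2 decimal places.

[3.98, 52.35]

On the log scale the 99% interval is 2.67 ± 2.576 × 0.5 = [1.3821, 3.9579].
Exponentiate: [e^1.3821, e^3.9579] = [3.98, 52.35].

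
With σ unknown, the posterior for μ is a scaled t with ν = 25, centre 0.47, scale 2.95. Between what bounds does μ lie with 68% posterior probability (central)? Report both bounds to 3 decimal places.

[-2.523, 3.463]

The t_25 distribution is symmetric; the 68% interval is 0.47 ± t·2.95 with t_{0.84,25} = 1.015.
Half-width: 1.015 × 2.95 = 2.993.
0.47 − 2.993 = -2.523; 0.47 + 2.993 = 3.463.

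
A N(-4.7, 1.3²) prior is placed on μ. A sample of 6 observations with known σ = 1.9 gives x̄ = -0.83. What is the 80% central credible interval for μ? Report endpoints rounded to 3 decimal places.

[-2.700, -0.992]

Posterior precision = 1/1.3² + 6/1.9² = 0.5917 + 1.6620 = 2.2538, so posterior SD = 0.6661.
Posterior mean = (-4.7/1.3² + 6·-0.83/1.9²) / 2.2538 = -1.8461.
Interval: -1.8461 ± 1.282 × 0.6661 → [-2.700, -0.992].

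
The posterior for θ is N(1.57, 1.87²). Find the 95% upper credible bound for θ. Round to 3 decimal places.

4.646

Need U with P(θ ≤ U) = 0.95: U = 1.57 + z_{0.05}·1.87.
z = 1.645; U = 1.57 + 1.645 × 1.87 = 4.646.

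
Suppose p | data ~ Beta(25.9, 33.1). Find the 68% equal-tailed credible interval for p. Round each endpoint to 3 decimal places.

Posterior: Beta(25.9, 33.1).
Equal-tailed 68% interval: the 0.16 and 0.84 quantiles of Beta(25.9, 33.1).
Posterior mean ≈ 0.439, SD ≈ 0.064; a Normal approximation gives roughly [0.375, 0.503].
Exact: F⁻¹(0.16) = 0.375; F⁻¹(0.84) = 0.503.

[0.375, 0.503]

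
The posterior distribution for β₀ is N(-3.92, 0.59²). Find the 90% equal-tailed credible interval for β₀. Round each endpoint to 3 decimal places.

[-4.890, -2.950]

The posterior is symmetric, so the 90% equal-tailed interval is β₀ = -3.92 ± z·0.59 with z = 1.645.
Half-width: 1.645 × 0.59 = 0.970.
-3.92 − 0.970 = -4.890; -3.92 + 0.970 = -2.950.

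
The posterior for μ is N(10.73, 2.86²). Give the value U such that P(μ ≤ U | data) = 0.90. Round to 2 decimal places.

Need U with P(μ ≤ U) = 0.90: U = 10.73 + z_{0.1}·2.86.
z = 1.282; U = 10.73 + 1.282 × 2.86 = 14.40.

14.40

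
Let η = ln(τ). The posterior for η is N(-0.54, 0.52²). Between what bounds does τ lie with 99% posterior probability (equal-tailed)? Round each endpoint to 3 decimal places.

On the log scale the 99% interval is -0.54 ± 2.576 × 0.52 = [-1.8794, 0.7994].
Exponentiate: [e^-1.8794, e^0.7994] = [0.153, 2.224].

[0.153, 2.224]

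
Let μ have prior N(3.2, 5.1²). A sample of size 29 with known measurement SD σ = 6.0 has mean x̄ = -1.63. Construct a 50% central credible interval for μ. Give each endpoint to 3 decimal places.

[-2.144, -0.676]

Posterior precision = 1/5.1² + 29/6.0² = 0.0384 + 0.8056 = 0.8440, so posterior SD = 1.0885.
Posterior mean = (3.2/5.1² + 29·-1.63/6.0²) / 0.8440 = -1.4100.
Interval: -1.4100 ± 0.674 × 1.0885 → [-2.144, -0.676].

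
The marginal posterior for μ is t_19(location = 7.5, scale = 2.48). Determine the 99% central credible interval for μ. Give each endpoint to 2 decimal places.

The t_19 distribution is symmetric; the 99% interval is 7.5 ± t·2.48 with t_{0.995,19} = 2.861.
Half-width: 2.861 × 2.48 = 7.10.
7.5 − 7.10 = 0.40; 7.5 + 7.10 = 14.60.

[0.40, 14.60]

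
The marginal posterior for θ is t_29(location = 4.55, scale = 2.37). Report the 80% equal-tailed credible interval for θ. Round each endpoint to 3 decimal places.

[1.442, 7.658]

The t_29 distribution is symmetric; the 80% interval is 4.55 ± t·2.37 with t_{0.9,29} = 1.311.
Half-width: 1.311 × 2.37 = 3.108.
4.55 − 3.108 = 1.442; 4.55 + 3.108 = 7.658.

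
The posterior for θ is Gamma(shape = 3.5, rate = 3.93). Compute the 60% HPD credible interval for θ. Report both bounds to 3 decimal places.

The posterior is unimodal and skewed, so the HPD interval has equal density at both endpoints and is the shortest 60% interval.
Solving f(0.347) = f(1.053) with F(1.053) − F(0.347) = 0.60 gives [0.347, 1.053].
For comparison, the equal-tailed interval is [0.486, 1.247]; the HPD is narrower and shifted toward the mode.

[0.347, 1.053]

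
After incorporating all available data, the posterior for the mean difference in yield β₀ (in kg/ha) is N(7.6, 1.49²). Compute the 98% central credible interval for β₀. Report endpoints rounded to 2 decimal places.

The posterior is symmetric, so the 98% equal-tailed interval is β₀ = 7.6 ± z·1.49 with z = 2.326.
Half-width: 2.326 × 1.49 = 3.47.
7.6 − 3.47 = 4.13; 7.6 + 3.47 = 11.07.

[4.13, 11.07]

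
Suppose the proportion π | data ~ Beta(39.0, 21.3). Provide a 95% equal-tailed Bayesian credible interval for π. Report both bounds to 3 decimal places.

[0.523, 0.761]

Posterior: Beta(39.0, 21.3).
Equal-tailed 95% interval: the 0.025 and 0.975 quantiles of Beta(39.0, 21.3).
Posterior mean ≈ 0.647, SD ≈ 0.061; a Normal approximation gives roughly [0.527, 0.766].
Exact: F⁻¹(0.025) = 0.523; F⁻¹(0.975) = 0.761.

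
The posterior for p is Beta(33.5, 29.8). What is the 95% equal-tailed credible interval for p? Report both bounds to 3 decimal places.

[0.407, 0.650]

Posterior: Beta(33.5, 29.8).
Equal-tailed 95% interval: the 0.025 and 0.975 quantiles of Beta(33.5, 29.8).
Posterior mean ≈ 0.529, SD ≈ 0.062; a Normal approximation gives roughly [0.407, 0.651].
Exact: F⁻¹(0.025) = 0.407; F⁻¹(0.975) = 0.650.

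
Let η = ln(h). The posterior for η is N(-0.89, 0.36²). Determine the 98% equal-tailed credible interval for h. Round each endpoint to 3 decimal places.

[0.178, 0.949]

On the log scale the 98% interval is -0.89 ± 2.326 × 0.36 = [-1.7275, -0.0525].
Exponentiate: [e^-1.7275, e^-0.0525] = [0.178, 0.949].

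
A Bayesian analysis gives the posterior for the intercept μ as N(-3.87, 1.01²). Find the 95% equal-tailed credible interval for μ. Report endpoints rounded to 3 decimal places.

[-5.850, -1.890]

The posterior is symmetric, so the 95% equal-tailed interval is μ = -3.87 ± z·1.01 with z = 1.960.
Half-width: 1.960 × 1.01 = 1.980.
-3.87 − 1.980 = -5.850; -3.87 + 1.980 = -1.890.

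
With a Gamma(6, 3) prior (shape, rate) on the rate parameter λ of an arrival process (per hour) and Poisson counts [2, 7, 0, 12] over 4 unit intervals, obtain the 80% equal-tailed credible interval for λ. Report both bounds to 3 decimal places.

Posterior: Gamma(6+21, 3+4) = Gamma(27, 7) (shape, rate).
Equal-tailed 80% interval: Gamma(27, 7) quantiles at 0.1 and 0.9.
Posterior mean ≈ 3.857, SD ≈ 0.742; a Normal approximation gives roughly [2.906, 4.808].
Exact: lower = 2.942; upper = 4.834.

[2.942, 4.834]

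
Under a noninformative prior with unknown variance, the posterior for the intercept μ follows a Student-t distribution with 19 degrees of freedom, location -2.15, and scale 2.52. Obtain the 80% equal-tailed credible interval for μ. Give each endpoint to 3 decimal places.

The t_19 distribution is symmetric; the 80% interval is -2.15 ± t·2.52 with t_{0.9,19} = 1.328.
Half-width: 1.328 × 2.52 = 3.346.
-2.15 − 3.346 = -5.496; -2.15 + 3.346 = 1.196.

[-5.496, 1.196]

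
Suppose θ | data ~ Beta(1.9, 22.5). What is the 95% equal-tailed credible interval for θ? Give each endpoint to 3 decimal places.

[0.009, 0.210]

Posterior: Beta(1.9, 22.5).
Equal-tailed 95% interval: the 0.025 and 0.975 quantiles of Beta(1.9, 22.5).
Posterior mean ≈ 0.078, SD ≈ 0.053; a Normal approximation gives roughly [-0.026, 0.182].
Exact: F⁻¹(0.025) = 0.009; F⁻¹(0.975) = 0.210.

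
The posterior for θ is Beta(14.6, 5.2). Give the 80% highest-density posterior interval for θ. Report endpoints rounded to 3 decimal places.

The posterior is unimodal and skewed, so the HPD interval has equal density at both endpoints and is the shortest 80% interval.
Solving f(0.627) = f(0.872) with F(0.872) − F(0.627) = 0.80 gives [0.627, 0.872].
For comparison, the equal-tailed interval is [0.607, 0.856]; the HPD is narrower and shifted toward the mode.

[0.627, 0.872]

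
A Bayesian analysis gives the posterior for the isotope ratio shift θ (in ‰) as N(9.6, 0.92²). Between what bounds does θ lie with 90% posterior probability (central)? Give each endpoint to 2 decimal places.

The posterior is symmetric, so the 90% equal-tailed interval is θ = 9.6 ± z·0.92 with z = 1.645.
Half-width: 1.645 × 0.92 = 1.51.
9.6 − 1.51 = 8.09; 9.6 + 1.51 = 11.11.

[8.09, 11.11]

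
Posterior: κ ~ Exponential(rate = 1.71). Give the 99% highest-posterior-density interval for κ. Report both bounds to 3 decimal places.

[0.000, 2.693]

The exponential density is strictly decreasing on [0, ∞), so the HPD interval is anchored at 0: [0, q] with P(κ ≤ q) = 0.99.
q = −ln(1 − 0.99) / 1.71 = 4.6052 / 1.71 = 2.693.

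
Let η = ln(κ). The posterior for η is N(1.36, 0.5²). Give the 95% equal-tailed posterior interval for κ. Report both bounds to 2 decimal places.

On the log scale the 95% interval is 1.36 ± 1.960 × 0.5 = [0.3800, 2.3400].
Exponentiate: [e^0.3800, e^2.3400] = [1.46, 10.38].

[1.46, 10.38]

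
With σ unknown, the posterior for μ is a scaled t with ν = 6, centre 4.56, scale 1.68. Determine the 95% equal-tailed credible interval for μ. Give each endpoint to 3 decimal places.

[0.449, 8.671]

The t_6 distribution is symmetric; the 95% interval is 4.56 ± t·1.68 with t_{0.975,6} = 2.447.
Half-width: 2.447 × 1.68 = 4.111.
4.56 − 4.111 = 0.449; 4.56 + 4.111 = 8.671.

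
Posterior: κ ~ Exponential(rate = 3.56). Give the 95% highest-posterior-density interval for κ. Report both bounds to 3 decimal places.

[0.000, 0.841]

The exponential density is strictly decreasing on [0, ∞), so the HPD interval is anchored at 0: [0, q] with P(κ ≤ q) = 0.95.
q = −ln(1 − 0.95) / 3.56 = 2.9957 / 3.56 = 0.841.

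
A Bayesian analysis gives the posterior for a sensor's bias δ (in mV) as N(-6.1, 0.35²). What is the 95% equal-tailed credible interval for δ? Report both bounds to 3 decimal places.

[-6.786, -5.414]

The posterior is symmetric, so the 95% equal-tailed interval is δ = -6.1 ± z·0.35 with z = 1.960.
Half-width: 1.960 × 0.35 = 0.686.
-6.1 − 0.686 = -6.786; -6.1 + 0.686 = -5.414.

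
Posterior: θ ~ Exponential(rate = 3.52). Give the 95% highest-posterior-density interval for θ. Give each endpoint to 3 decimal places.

The exponential density is strictly decreasing on [0, ∞), so the HPD interval is anchored at 0: [0, q] with P(θ ≤ q) = 0.95.
q = −ln(1 − 0.95) / 3.52 = 2.9957 / 3.52 = 0.851.

[0.000, 0.851]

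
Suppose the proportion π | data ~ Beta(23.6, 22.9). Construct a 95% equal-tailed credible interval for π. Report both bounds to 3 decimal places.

Posterior: Beta(23.6, 22.9).
Equal-tailed 95% interval: the 0.025 and 0.975 quantiles of Beta(23.6, 22.9).
Posterior mean ≈ 0.508, SD ≈ 0.073; a Normal approximation gives roughly [0.365, 0.650].
Exact: F⁻¹(0.025) = 0.366; F⁻¹(0.975) = 0.649.

[0.366, 0.649]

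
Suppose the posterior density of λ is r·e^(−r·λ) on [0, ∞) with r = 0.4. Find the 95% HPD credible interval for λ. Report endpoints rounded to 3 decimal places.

[0.000, 7.489]

The exponential density is strictly decreasing on [0, ∞), so the HPD interval is anchored at 0: [0, q] with P(λ ≤ q) = 0.95.
q = −ln(1 − 0.95) / 0.4 = 2.9957 / 0.4 = 7.489.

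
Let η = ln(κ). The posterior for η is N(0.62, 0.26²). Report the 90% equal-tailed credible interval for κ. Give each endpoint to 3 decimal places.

[1.212, 2.851]

On the log scale the 90% interval is 0.62 ± 1.645 × 0.26 = [0.1923, 1.0477].
Exponentiate: [e^0.1923, e^1.0477] = [1.212, 2.851].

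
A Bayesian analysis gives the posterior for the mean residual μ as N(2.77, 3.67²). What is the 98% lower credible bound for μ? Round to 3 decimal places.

-4.767

Need L with P(μ ≥ L) = 0.98: L = 2.77 − z_{0.02}·3.67.
z = 2.054; L = 2.77 − 2.054 × 3.67 = -4.767.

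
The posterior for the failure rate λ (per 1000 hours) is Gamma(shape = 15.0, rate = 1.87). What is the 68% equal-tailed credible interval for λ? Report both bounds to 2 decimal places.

[5.98, 10.06]

Posterior: Gamma(shape 15.0, rate 1.87).
Equal-tailed 68% interval: Gamma(15.0, 1.87) quantiles at 0.16 and 0.84.
Posterior mean ≈ 8.02, SD ≈ 2.07; a Normal approximation gives roughly [5.96, 10.08].
Exact: lower = 5.98; upper = 10.06.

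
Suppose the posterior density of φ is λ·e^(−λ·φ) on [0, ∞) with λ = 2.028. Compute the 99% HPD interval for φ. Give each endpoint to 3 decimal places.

[0.000, 2.271]

The exponential density is strictly decreasing on [0, ∞), so the HPD interval is anchored at 0: [0, q] with P(φ ≤ q) = 0.99.
q = −ln(1 − 0.99) / 2.028 = 4.6052 / 2.028 = 2.271.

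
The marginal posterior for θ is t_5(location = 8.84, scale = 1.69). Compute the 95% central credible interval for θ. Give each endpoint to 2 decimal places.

[4.50, 13.18]

The t_5 distribution is symmetric; the 95% interval is 8.84 ± t·1.69 with t_{0.975,5} = 2.571.
Half-width: 2.571 × 1.69 = 4.34.
8.84 − 4.34 = 4.50; 8.84 + 4.34 = 13.18.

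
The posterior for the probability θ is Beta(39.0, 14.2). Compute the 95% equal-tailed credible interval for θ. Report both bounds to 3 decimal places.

[0.608, 0.842]

Posterior: Beta(39.0, 14.2).
Equal-tailed 95% interval: the 0.025 and 0.975 quantiles of Beta(39.0, 14.2).
Posterior mean ≈ 0.733, SD ≈ 0.060; a Normal approximation gives roughly [0.615, 0.851].
Exact: F⁻¹(0.025) = 0.608; F⁻¹(0.975) = 0.842.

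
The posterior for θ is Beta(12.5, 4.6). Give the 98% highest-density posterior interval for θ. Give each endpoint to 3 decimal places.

The posterior is unimodal and skewed, so the HPD interval has equal density at both endpoints and is the shortest 98% interval.
Solving f(0.480) = f(0.939) with F(0.939) − F(0.480) = 0.98 gives [0.480, 0.939].
For comparison, the equal-tailed interval is [0.459, 0.926]; the HPD is narrower and shifted toward the mode.

[0.480, 0.939]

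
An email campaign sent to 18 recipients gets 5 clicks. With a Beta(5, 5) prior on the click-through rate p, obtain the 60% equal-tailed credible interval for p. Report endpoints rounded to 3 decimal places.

Posterior: Beta(5+5, 5+13) = Beta(10, 18).
Equal-tailed 60% interval: the 0.2 and 0.8 quantiles of Beta(10, 18).
Posterior mean ≈ 0.357, SD ≈ 0.089; a Normal approximation gives roughly [0.282, 0.432].
Exact: F⁻¹(0.2) = 0.280; F⁻¹(0.8) = 0.432.

[0.280, 0.432]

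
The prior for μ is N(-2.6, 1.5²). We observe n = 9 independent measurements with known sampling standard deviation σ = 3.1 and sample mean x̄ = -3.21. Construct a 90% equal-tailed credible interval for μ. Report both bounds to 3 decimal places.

[-4.413, -1.614]

Posterior precision = 1/1.5² + 9/3.1² = 0.4444 + 0.9365 = 1.3810, so posterior SD = 0.8510.
Posterior mean = (-2.6/1.5² + 9·-3.21/3.1²) / 1.3810 = -3.0137.
Interval: -3.0137 ± 1.645 × 0.8510 → [-4.413, -1.614].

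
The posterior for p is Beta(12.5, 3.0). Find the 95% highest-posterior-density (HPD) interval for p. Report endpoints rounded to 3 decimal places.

The posterior is unimodal and skewed, so the HPD interval has equal density at both endpoints and is the shortest 95% interval.
Solving f(0.616) = f(0.972) with F(0.972) − F(0.616) = 0.95 gives [0.616, 0.972].
For comparison, the equal-tailed interval is [0.584, 0.955]; the HPD is narrower and shifted toward the mode.

[0.616, 0.972]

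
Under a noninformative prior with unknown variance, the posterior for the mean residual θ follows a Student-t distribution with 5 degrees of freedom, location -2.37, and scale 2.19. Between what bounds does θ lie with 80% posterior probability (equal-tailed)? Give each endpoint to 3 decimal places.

[-5.602, 0.862]

The t_5 distribution is symmetric; the 80% interval is -2.37 ± t·2.19 with t_{0.9,5} = 1.476.
Half-width: 1.476 × 2.19 = 3.232.
-2.37 − 3.232 = -5.602; -2.37 + 3.232 = 0.862.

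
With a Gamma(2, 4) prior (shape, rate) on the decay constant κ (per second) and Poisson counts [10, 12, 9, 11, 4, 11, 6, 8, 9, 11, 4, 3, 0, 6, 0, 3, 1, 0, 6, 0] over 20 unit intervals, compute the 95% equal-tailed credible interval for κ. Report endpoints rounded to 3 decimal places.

[3.994, 5.752]

Posterior: Gamma(2+114, 4+20) = Gamma(116, 24) (shape, rate).
Equal-tailed 95% interval: Gamma(116, 24) quantiles at 0.025 and 0.975.
Posterior mean ≈ 4.833, SD ≈ 0.449; a Normal approximation gives roughly [3.954, 5.713].
Exact: lower = 3.994; upper = 5.752.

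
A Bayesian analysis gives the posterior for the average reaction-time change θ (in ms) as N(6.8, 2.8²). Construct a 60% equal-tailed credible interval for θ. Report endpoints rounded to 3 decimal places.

The posterior is symmetric, so the 60% equal-tailed interval is θ = 6.8 ± z·2.8 with z = 0.842.
Half-width: 0.842 × 2.8 = 2.357.
6.8 − 2.357 = 4.443; 6.8 + 2.357 = 9.157.

[4.443, 9.157]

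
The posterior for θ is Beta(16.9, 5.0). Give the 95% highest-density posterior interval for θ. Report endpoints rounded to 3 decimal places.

[0.599, 0.930]

The posterior is unimodal and skewed, so the HPD interval has equal density at both endpoints and is the shortest 95% interval.
Solving f(0.599) = f(0.930) with F(0.930) − F(0.599) = 0.95 gives [0.599, 0.930].
For comparison, the equal-tailed interval is [0.579, 0.917]; the HPD is narrower and shifted toward the mode.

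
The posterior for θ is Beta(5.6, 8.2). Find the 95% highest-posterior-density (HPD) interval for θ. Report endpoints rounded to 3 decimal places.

The posterior is unimodal and skewed, so the HPD interval has equal density at both endpoints and is the shortest 95% interval.
Solving f(0.164) = f(0.654) with F(0.654) − F(0.164) = 0.95 gives [0.164, 0.654].
For comparison, the equal-tailed interval is [0.173, 0.664]; the HPD is narrower and shifted toward the mode.

[0.164, 0.654]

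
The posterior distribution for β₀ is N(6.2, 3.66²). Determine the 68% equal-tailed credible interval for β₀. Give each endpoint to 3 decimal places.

The posterior is symmetric, so the 68% equal-tailed interval is β₀ = 6.2 ± z·3.66 with z = 0.994.
Half-width: 0.994 × 3.66 = 3.640.
6.2 − 3.640 = 2.560; 6.2 + 3.640 = 9.840.

[2.560, 9.840]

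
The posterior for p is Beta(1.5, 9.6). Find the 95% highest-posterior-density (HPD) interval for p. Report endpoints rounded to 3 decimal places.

[0.000, 0.328]

The posterior is unimodal and skewed, so the HPD interval has equal density at both endpoints and is the shortest 95% interval.
Solving f(0.000) = f(0.328) with F(0.328) − F(0.000) = 0.95 gives [0.000, 0.328].
For comparison, the equal-tailed interval is [0.011, 0.378]; the HPD is narrower and shifted toward the mode.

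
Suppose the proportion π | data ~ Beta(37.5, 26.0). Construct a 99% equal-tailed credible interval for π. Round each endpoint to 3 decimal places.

Posterior: Beta(37.5, 26.0).
Equal-tailed 99% interval: the 0.005 and 0.995 quantiles of Beta(37.5, 26.0).
Posterior mean ≈ 0.591, SD ≈ 0.061; a Normal approximation gives roughly [0.433, 0.748].
Exact: F⁻¹(0.005) = 0.430; F⁻¹(0.995) = 0.741.

[0.430, 0.741]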